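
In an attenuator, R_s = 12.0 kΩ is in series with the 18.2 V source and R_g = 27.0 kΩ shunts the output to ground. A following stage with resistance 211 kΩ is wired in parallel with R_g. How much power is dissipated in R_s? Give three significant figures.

Total resistance from the source is R_s + (R_g‖R_L) = 35.94 kΩ, so I = 18.2/35.94 kΩ = 0.5064 mA.
P = I²·R_s = (0.5064 mA)² × 12.0 kΩ = 3.08 mW.

P ≈ 3.08 mW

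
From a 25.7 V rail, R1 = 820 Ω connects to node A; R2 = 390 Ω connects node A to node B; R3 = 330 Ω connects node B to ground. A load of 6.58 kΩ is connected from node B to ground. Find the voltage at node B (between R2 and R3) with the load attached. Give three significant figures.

V ≈ 5.30 V

At node B, R3 is in parallel with the load: R3‖R_L = 314.2 Ω.
Below node A the resistance is R2 + (R3‖R_L) = 704.2 Ω, so V_A = 25.7 × 704.2/1524 = 11.87 V.
Then V_B = V_A × (R3‖R_L)/(R2 + R3‖R_L) = 11.87 × 314.2/704.2 = 5.30 V.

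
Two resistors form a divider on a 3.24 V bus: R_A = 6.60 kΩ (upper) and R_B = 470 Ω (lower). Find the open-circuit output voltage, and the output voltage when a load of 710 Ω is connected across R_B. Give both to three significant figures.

Open-circuit: V = 3.24 × 470/(6600 + 470) = 0.215 V.
With the load, R_B becomes R_B‖R_L = 282.8 Ω, so V = 3.24 × 282.8/6883 = 0.133 V.

Unloaded: 0.215 V; loaded: 0.133 V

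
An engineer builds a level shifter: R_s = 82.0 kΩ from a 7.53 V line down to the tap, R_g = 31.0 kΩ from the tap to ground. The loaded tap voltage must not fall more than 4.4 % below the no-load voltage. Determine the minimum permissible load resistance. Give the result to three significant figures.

R_L(min) ≈ 489 kΩ

Output resistance R_th = R_s‖R_g = (82.0 × 31.0)/113.0 = 22.50 kΩ.
The fractional drop is R_th/(R_th + R_L); requiring this ≤ 0.0440 gives R_L ≥ R_th(1/0.0440 − 1) = 22.50 × 21.73 = 489 kΩ.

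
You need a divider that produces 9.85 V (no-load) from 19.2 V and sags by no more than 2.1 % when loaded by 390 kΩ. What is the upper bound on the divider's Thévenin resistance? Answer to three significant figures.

R_th ≤ 8.37 kΩ

Loading drop = R_th/(R_th + R_L) ≤ 0.0210, so R_th ≤ R_L · ε/(1−ε) = 390 kΩ × 0.0210/0.9790 = 8.37 kΩ.
(Any R1, R2 with R2/(R1+R2) = 0.513 and R1‖R2 ≤ 8.37 kΩ will meet the spec.)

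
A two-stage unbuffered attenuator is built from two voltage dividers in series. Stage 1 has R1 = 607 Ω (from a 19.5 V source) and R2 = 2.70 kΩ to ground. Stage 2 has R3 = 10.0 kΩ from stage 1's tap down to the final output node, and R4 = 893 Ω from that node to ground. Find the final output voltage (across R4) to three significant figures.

V_out ≈ 1.25 V

Stage 2 presents R3+R4 = 10890 Ω as a load on stage 1's tap.
Stage 1's lower leg becomes R2‖(R3+R4) = 2164 Ω, so V_mid = 19.5 × 2164/2771 = 15.23 V.
Stage 2 is itself unloaded: V_out = V_mid × R4/(R3+R4) = 15.23 × 893/10890 = 1.25 V.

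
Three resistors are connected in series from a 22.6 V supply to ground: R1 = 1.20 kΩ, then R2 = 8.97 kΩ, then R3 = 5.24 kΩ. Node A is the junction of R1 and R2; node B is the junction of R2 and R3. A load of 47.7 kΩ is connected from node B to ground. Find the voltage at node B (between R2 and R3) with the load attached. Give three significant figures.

V ≈ 7.17 V

At node B, R3 is in parallel with the load: R3‖R_L = 4.721 kΩ.
Below node A the resistance is R2 + (R3‖R_L) = 13.69 kΩ, so V_A = 22.6 × 13.69/14.89 = 20.78 V.
Then V_B = V_A × (R3‖R_L)/(R2 + R3‖R_L) = 20.78 × 4.721/13.69 = 7.17 V.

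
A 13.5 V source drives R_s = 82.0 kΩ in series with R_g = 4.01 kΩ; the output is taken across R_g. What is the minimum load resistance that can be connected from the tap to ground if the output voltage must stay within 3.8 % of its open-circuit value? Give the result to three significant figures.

Output resistance R_th = R_s‖R_g = (82.0 × 4.01)/86.01 = 3.823 kΩ.
The fractional drop is R_th/(R_th + R_L); requiring this ≤ 0.0380 gives R_L ≥ R_th(1/0.0380 − 1) = 3.823 × 25.32 = 96.8 kΩ.

R_L(min) ≈ 96.8 kΩ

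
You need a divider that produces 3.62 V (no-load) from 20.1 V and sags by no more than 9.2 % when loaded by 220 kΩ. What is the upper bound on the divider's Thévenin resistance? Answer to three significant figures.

R_th ≤ 22.3 kΩ

Loading drop = R_th/(R_th + R_L) ≤ 0.0920, so R_th ≤ R_L · ε/(1−ε) = 220 kΩ × 0.0920/0.9080 = 22.3 kΩ.
(Any R1, R2 with R2/(R1+R2) = 0.180 and R1‖R2 ≤ 22.3 kΩ will meet the spec.)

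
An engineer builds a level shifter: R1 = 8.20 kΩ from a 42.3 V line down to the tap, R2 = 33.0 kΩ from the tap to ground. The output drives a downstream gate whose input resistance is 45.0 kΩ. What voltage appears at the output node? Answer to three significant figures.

V_out ≈ 29.6 V

The load sits in parallel with R2: R2‖R_L = (33.0 × 45.0) / (33.0 + 45.0) = 19.04 kΩ.
V_out = 42.3 × 19.04 / (8.20 + 19.04) = 42.3 × 19.04/27.24 = 29.6 V.
(Unloaded it would have been 33.9 V.)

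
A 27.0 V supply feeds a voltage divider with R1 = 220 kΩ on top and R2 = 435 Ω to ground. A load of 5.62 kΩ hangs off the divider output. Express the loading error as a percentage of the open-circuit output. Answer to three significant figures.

The divider's output (Thévenin) resistance is R1‖R2 = 434.1 Ω.
Fractional drop under load = R_th/(R_th + R_L) = 434.1 / (434.1 + 5620) = 0.07171.
So the output falls by 7.17 %.

7.17 %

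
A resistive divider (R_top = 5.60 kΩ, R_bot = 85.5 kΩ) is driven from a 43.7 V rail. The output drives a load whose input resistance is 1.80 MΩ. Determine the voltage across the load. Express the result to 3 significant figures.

V_out ≈ 40.9 V

The load sits in parallel with R_bot: R_bot‖R_L = (85.5 × 1800) / (85.5 + 1800) = 81.62 kΩ.
V_out = 43.7 × 81.62 / (5.60 + 81.62) = 43.7 × 81.62/87.22 = 40.9 V.
(Unloaded it would have been 41.0 V.)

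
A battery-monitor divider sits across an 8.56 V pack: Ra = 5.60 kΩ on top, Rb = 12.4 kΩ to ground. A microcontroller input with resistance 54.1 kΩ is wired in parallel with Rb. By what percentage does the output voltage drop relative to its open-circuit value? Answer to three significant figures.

The divider's output (Thévenin) resistance is Ra‖Rb = 3.858 kΩ.
Fractional drop under load = R_th/(R_th + R_L) = 3.858 / (3.858 + 54.1) = 0.06656.
So the output falls by 6.66 %.

6.66 %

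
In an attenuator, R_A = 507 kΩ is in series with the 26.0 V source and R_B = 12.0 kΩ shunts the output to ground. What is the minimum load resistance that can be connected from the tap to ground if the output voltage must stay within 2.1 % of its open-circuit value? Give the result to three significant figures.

Output resistance R_th = R_A‖R_B = (507 × 12.0)/519.0 = 11.72 kΩ.
The fractional drop is R_th/(R_th + R_L); requiring this ≤ 0.0210 gives R_L ≥ R_th(1/0.0210 − 1) = 11.72 × 46.62 = 546 kΩ.

R_L(min) ≈ 546 kΩ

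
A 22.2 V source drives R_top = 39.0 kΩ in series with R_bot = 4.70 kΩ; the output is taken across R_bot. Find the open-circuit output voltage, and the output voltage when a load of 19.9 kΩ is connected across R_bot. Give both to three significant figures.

Unloaded: 2.39 V; loaded: 1.97 V

Open-circuit: V = 22.2 × 4.70/(39.0 + 4.70) = 2.39 V.
With the load, R_bot becomes R_bot‖R_L = 3.802 kΩ, so V = 22.2 × 3.802/42.80 = 1.97 V.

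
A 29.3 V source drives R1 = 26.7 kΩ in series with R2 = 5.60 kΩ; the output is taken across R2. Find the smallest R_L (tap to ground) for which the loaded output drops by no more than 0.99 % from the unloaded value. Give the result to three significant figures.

Output resistance R_th = R1‖R2 = (26.7 × 5.60)/32.30 = 4.629 kΩ.
The fractional drop is R_th/(R_th + R_L); requiring this ≤ 0.00990 gives R_L ≥ R_th(1/0.00990 − 1) = 4.629 × 100.0 = 463 kΩ.

R_L(min) ≈ 463 kΩ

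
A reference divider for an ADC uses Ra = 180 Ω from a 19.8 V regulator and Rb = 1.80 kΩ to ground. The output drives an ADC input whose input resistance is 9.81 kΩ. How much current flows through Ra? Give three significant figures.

I ≈ 11.6 mA

Rb‖R_L = 1521 Ω, so the source sees Ra + Rb‖R_L = 1701 Ω.
I = 19.8 V / 1701 Ω = 11.6 mA.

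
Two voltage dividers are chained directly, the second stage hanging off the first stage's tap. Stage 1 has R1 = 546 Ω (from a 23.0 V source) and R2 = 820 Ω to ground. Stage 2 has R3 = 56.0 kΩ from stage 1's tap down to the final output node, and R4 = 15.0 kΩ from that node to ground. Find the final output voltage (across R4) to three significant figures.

V_out ≈ 2.90 V

Stage 2 presents R3+R4 = 71000 Ω as a load on stage 1's tap.
Stage 1's lower leg becomes R2‖(R3+R4) = 810.6 Ω, so V_mid = 23.0 × 810.6/1357 = 13.74 V.
Stage 2 is itself unloaded: V_out = V_mid × R4/(R3+R4) = 13.74 × 15000/71000 = 2.90 V.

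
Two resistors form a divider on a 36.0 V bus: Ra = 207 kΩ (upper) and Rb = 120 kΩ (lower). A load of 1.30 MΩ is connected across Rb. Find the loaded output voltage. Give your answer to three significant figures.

V_out ≈ 12.5 V

The load sits in parallel with Rb: Rb‖R_L = (120 × 1300) / (120 + 1300) = 109.9 kΩ.
V_out = 36.0 × 109.9 / (207 + 109.9) = 36.0 × 109.9/316.9 = 12.5 V.
(Unloaded it would have been 13.2 V.)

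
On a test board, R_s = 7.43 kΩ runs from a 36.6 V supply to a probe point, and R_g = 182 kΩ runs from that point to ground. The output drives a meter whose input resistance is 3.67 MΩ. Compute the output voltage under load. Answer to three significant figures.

The load sits in parallel with R_g: R_g‖R_L = (182 × 3670) / (182 + 3670) = 173.4 kΩ.
V_out = 36.6 × 173.4 / (7.43 + 173.4) = 36.6 × 173.4/180.8 = 35.1 V.
(Unloaded it would have been 35.2 V.)

V_out ≈ 35.1 V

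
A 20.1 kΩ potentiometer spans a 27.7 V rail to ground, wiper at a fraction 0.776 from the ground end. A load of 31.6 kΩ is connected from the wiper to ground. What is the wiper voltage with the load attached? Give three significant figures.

The wiper splits the pot into (1−α)R = 4.502 kΩ above and αR = 15.60 kΩ below.
Lower section ‖ load = 10.44 kΩ.
V_wiper = 27.7 × 10.44/(4.502 + 10.44) = 19.4 V.

V ≈ 19.4 V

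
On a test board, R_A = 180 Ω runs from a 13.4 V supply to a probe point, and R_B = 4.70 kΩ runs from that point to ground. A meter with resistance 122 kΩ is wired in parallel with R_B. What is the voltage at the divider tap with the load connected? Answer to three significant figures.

V_out ≈ 12.9 V

The load sits in parallel with R_B: R_B‖R_L = (4700 × 122000) / (4700 + 122000) = 4526 Ω.
V_out = 13.4 × 4526 / (180 + 4526) = 13.4 × 4526/4706 = 12.9 V.
(Unloaded it would have been 12.9 V.)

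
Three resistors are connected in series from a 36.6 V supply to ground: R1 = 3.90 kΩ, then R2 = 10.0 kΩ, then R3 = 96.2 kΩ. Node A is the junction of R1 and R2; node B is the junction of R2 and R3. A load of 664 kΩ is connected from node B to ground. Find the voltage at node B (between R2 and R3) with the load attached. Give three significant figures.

At node B, R3 is in parallel with the load: R3‖R_L = 84.03 kΩ.
Below node A the resistance is R2 + (R3‖R_L) = 94.03 kΩ, so V_A = 36.6 × 94.03/97.93 = 35.14 V.
Then V_B = V_A × (R3‖R_L)/(R2 + R3‖R_L) = 35.14 × 84.03/94.03 = 31.4 V.

V ≈ 31.4 V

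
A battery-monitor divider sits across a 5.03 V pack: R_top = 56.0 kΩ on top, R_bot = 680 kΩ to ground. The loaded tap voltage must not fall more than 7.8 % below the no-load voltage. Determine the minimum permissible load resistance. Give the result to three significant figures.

Output resistance R_th = R_top‖R_bot = (56.0 × 680)/736.0 = 51.74 kΩ.
The fractional drop is R_th/(R_th + R_L); requiring this ≤ 0.0780 gives R_L ≥ R_th(1/0.0780 − 1) = 51.74 × 11.82 = 612 kΩ.

R_L(min) ≈ 612 kΩ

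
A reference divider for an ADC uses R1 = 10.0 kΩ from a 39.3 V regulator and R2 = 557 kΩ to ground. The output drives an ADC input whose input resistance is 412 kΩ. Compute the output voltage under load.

The load sits in parallel with R2: R2‖R_L = (557 × 412) / (557 + 412) = 236.8 kΩ.
V_out = 39.3 × 236.8 / (10.0 + 236.8) = 39.3 × 236.8/246.8 = 37.7 V.
(Unloaded it would have been 38.6 V.)

V_out ≈ 37.7 V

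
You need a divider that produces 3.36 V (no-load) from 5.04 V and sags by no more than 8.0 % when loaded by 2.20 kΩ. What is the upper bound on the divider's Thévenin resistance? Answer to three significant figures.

Loading drop = R_th/(R_th + R_L) ≤ 0.0800, so R_th ≤ R_L · ε/(1−ε) = 2.20 kΩ × 0.0800/0.9200 = 191 Ω.

R_th ≤ 191 Ω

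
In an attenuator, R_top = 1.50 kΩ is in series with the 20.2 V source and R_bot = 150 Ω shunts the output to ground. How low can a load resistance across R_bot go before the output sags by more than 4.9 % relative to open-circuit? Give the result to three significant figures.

Output resistance R_th = R_top‖R_bot = (1500 × 150)/1650 = 136.4 Ω.
The fractional drop is R_th/(R_th + R_L); requiring this ≤ 0.0490 gives R_L ≥ R_th(1/0.0490 − 1) = 136.4 × 19.41 = 2.65 kΩ.

R_L(min) ≈ 2.65 kΩ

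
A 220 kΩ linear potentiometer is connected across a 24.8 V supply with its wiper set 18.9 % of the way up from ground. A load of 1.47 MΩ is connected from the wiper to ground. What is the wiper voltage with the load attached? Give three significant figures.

V ≈ 4.58 V

The wiper splits the pot into (1−α)R = 178.4 kΩ above and αR = 41.58 kΩ below.
Lower section ‖ load = 40.44 kΩ.
V_wiper = 24.8 × 40.44/(178.4 + 40.44) = 4.58 V.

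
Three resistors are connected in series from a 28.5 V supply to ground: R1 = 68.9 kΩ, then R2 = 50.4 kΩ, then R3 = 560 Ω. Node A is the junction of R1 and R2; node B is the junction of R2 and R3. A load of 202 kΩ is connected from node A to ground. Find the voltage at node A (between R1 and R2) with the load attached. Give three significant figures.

V ≈ 10.6 V

Below node A the series string R2+R3 = 50960 Ω sits in parallel with the 202000 Ω load: 40690 Ω.
V_A = 28.5 × 40690/(68900 + 40690) = 10.6 V.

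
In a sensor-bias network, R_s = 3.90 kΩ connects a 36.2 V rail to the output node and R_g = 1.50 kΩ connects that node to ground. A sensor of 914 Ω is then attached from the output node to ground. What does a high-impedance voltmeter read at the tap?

V_out ≈ 4.60 V

The load sits in parallel with R_g: R_g‖R_L = (1500 × 914) / (1500 + 914) = 567.9 Ω.
V_out = 36.2 × 567.9 / (3900 + 567.9) = 36.2 × 567.9/4468 = 4.60 V.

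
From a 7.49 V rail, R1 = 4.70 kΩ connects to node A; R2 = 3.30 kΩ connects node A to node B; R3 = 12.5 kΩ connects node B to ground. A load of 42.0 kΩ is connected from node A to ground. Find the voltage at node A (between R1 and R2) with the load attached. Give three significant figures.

V ≈ 5.31 V

Below node A the series string R2+R3 = 15.80 kΩ sits in parallel with the 42.0 kΩ load: 11.48 kΩ.
V_A = 7.49 × 11.48/(4.70 + 11.48) = 5.31 V.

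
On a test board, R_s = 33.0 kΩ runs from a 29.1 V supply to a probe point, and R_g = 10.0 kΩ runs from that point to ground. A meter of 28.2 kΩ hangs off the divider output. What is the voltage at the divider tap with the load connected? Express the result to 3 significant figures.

V_out ≈ 5.32 V

The load sits in parallel with R_g: R_g‖R_L = (10.0 × 28.2) / (10.0 + 28.2) = 7.382 kΩ.
V_out = 29.1 × 7.382 / (33.0 + 7.382) = 29.1 × 7.382/40.38 = 5.32 V.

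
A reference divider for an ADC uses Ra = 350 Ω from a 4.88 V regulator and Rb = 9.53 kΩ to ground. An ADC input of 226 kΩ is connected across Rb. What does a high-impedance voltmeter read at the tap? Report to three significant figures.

The load sits in parallel with Rb: Rb‖R_L = (9530 × 226000) / (9530 + 226000) = 9144 Ω.
V_out = 4.88 × 9144 / (350 + 9144) = 4.88 × 9144/9494 = 4.70 V.

V_out ≈ 4.70 V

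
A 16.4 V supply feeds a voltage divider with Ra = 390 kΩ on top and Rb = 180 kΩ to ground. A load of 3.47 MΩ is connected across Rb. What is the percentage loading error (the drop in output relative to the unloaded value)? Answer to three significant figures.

3.43 %

The divider's output (Thévenin) resistance is Ra‖Rb = 123.2 kΩ.
Fractional drop under load = R_th/(R_th + R_L) = 123.2 / (123.2 + 3470) = 0.03428.
So the output falls by 3.43 %.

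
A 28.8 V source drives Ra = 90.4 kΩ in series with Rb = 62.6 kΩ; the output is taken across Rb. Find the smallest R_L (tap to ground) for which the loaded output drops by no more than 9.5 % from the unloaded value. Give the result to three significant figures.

R_L(min) ≈ 352 kΩ

Output resistance R_th = Ra‖Rb = (90.4 × 62.6)/153.0 = 36.99 kΩ.
The fractional drop is R_th/(R_th + R_L); requiring this ≤ 0.0950 gives R_L ≥ R_th(1/0.0950 − 1) = 36.99 × 9.526 = 352 kΩ.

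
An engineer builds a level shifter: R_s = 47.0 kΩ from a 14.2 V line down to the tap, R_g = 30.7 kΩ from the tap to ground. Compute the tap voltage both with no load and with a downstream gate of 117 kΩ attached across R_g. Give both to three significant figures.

Open-circuit: V = 14.2 × 30.7/(47.0 + 30.7) = 5.61 V.
With the load, R_g becomes R_g‖R_L = 24.32 kΩ, so V = 14.2 × 24.32/71.32 = 4.84 V.

Unloaded: 5.61 V; loaded: 4.84 V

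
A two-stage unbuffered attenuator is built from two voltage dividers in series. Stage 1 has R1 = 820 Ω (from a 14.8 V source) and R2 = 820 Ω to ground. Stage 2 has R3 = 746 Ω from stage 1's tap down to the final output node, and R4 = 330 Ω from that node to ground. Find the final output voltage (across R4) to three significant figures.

V_out ≈ 1.64 V

Stage 2 presents R3+R4 = 1076 Ω as a load on stage 1's tap.
Stage 1's lower leg becomes R2‖(R3+R4) = 465.4 Ω, so V_mid = 14.8 × 465.4/1285 = 5.358 V.
Stage 2 is itself unloaded: V_out = V_mid × R4/(R3+R4) = 5.358 × 330/1076 = 1.64 V.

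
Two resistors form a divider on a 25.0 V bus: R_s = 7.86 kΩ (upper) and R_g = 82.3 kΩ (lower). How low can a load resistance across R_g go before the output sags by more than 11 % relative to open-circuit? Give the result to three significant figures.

Output resistance R_th = R_s‖R_g = (7.86 × 82.3)/90.16 = 7.175 kΩ.
The fractional drop is R_th/(R_th + R_L); requiring this ≤ 0.110 gives R_L ≥ R_th(1/0.110 − 1) = 7.175 × 8.091 = 58.1 kΩ.

R_L(min) ≈ 58.1 kΩ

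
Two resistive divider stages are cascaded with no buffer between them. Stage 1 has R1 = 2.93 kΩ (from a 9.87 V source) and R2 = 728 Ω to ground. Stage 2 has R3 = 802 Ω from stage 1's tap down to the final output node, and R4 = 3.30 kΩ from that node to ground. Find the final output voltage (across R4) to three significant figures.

V_out ≈ 1.38 V

Stage 2 presents R3+R4 = 4102 Ω as a load on stage 1's tap.
Stage 1's lower leg becomes R2‖(R3+R4) = 618.3 Ω, so V_mid = 9.87 × 618.3/3548 = 1.720 V.
Stage 2 is itself unloaded: V_out = V_mid × R4/(R3+R4) = 1.720 × 3300/4102 = 1.38 V.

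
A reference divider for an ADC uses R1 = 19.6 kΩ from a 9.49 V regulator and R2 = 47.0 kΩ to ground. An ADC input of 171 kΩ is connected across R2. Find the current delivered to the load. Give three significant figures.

R2‖R_L = 36.87 kΩ; V_out = 9.49 × 36.87/56.47 = 6.196 V.
I_L = V_out / R_L = 6.196 / 171 kΩ = 0.0362 mA.

I_L ≈ 0.0362 mA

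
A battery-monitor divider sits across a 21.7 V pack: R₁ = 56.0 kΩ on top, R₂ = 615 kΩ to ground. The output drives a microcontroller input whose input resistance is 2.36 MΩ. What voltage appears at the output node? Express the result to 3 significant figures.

V_out ≈ 19.5 V

The load sits in parallel with R₂: R₂‖R_L = (615 × 2360) / (615 + 2360) = 487.9 kΩ.
V_out = 21.7 × 487.9 / (56.0 + 487.9) = 21.7 × 487.9/543.9 = 19.5 V.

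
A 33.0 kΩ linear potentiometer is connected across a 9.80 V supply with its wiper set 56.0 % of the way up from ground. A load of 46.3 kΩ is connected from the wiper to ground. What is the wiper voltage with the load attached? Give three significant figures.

The wiper splits the pot into (1−α)R = 14.52 kΩ above and αR = 18.48 kΩ below.
Lower section ‖ load = 13.21 kΩ.
V_wiper = 9.80 × 13.21/(14.52 + 13.21) = 4.67 V.

V ≈ 4.67 V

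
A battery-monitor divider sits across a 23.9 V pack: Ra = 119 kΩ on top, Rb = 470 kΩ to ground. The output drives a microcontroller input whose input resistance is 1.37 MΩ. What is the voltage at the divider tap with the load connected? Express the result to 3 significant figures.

V_out ≈ 17.8 V

The load sits in parallel with Rb: Rb‖R_L = (470 × 1370) / (470 + 1370) = 349.9 kΩ.
V_out = 23.9 × 349.9 / (119 + 349.9) = 23.9 × 349.9/468.9 = 17.8 V.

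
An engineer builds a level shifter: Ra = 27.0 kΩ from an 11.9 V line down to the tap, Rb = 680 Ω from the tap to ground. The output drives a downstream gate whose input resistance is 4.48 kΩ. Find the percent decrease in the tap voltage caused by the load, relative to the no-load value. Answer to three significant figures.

12.9 %

The divider's output (Thévenin) resistance is Ra‖Rb = 663.3 Ω.
Fractional drop under load = R_th/(R_th + R_L) = 663.3 / (663.3 + 4480) = 0.1290.
So the output falls by 12.9 %.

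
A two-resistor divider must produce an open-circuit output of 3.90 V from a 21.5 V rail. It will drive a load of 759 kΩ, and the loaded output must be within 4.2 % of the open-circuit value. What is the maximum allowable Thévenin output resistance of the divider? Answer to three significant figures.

Loading drop = R_th/(R_th + R_L) ≤ 0.0420, so R_th ≤ R_L · ε/(1−ε) = 759 kΩ × 0.0420/0.9580 = 33.3 kΩ.
(Any R1, R2 with R2/(R1+R2) = 0.181 and R1‖R2 ≤ 33.3 kΩ will meet the spec.)

R_th ≤ 33.3 kΩ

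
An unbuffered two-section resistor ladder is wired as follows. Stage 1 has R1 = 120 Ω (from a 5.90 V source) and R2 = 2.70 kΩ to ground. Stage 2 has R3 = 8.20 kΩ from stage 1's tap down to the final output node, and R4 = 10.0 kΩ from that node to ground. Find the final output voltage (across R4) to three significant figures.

Stage 2 presents R3+R4 = 18200 Ω as a load on stage 1's tap.
Stage 1's lower leg becomes R2‖(R3+R4) = 2351 Ω, so V_mid = 5.90 × 2351/2471 = 5.613 V.
Stage 2 is itself unloaded: V_out = V_mid × R4/(R3+R4) = 5.613 × 10000/18200 = 3.08 V.

V_out ≈ 3.08 V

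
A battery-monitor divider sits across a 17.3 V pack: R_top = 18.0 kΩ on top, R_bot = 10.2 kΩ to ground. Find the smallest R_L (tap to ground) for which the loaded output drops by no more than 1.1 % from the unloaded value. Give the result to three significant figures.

Output resistance R_th = R_top‖R_bot = (18.0 × 10.2)/28.20 = 6.511 kΩ.
The fractional drop is R_th/(R_th + R_L); requiring this ≤ 0.0110 gives R_L ≥ R_th(1/0.0110 − 1) = 6.511 × 89.91 = 585 kΩ.

R_L(min) ≈ 585 kΩ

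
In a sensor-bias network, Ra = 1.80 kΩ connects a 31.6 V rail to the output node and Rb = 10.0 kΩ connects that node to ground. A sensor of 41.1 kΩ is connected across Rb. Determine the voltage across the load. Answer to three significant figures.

V_out ≈ 25.8 V

The load sits in parallel with Rb: Rb‖R_L = (10.0 × 41.1) / (10.0 + 41.1) = 8.043 kΩ.
V_out = 31.6 × 8.043 / (1.80 + 8.043) = 31.6 × 8.043/9.843 = 25.8 V.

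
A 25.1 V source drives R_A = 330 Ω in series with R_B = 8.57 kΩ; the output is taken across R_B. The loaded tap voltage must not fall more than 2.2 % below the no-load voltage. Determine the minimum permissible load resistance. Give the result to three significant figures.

R_L(min) ≈ 14.1 kΩ

Output resistance R_th = R_A‖R_B = (330 × 8570)/8900 = 317.8 Ω.
The fractional drop is R_th/(R_th + R_L); requiring this ≤ 0.0220 gives R_L ≥ R_th(1/0.0220 − 1) = 317.8 × 44.45 = 14.1 kΩ.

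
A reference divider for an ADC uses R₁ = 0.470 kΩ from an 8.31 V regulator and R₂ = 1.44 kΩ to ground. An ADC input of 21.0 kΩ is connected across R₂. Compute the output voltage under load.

V_out ≈ 6.16 V

The load sits in parallel with R₂: R₂‖R_L = (1440 × 21000) / (1440 + 21000) = 1348 Ω.
V_out = 8.31 × 1348 / (470 + 1348) = 8.31 × 1348/1818 = 6.16 V.
(Unloaded it would have been 6.27 V.)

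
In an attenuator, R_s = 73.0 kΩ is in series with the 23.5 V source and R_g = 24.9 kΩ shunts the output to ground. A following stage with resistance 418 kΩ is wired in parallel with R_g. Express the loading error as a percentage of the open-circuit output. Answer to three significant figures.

4.25 %

The divider's output (Thévenin) resistance is R_s‖R_g = 18.57 kΩ.
Fractional drop under load = R_th/(R_th + R_L) = 18.57 / (18.57 + 418) = 0.04253.
So the output falls by 4.25 %.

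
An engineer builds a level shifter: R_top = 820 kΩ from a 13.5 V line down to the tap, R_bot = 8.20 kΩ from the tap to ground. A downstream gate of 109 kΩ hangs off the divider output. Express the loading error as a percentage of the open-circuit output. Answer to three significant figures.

6.93 %

The divider's output (Thévenin) resistance is R_top‖R_bot = 8.119 kΩ.
Fractional drop under load = R_th/(R_th + R_L) = 8.119 / (8.119 + 109) = 0.06932.
So the output falls by 6.93 %.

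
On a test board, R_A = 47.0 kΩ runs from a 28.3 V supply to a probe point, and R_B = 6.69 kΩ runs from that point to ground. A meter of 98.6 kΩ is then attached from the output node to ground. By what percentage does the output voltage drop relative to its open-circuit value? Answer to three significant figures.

The divider's output (Thévenin) resistance is R_A‖R_B = 5.856 kΩ.
Fractional drop under load = R_th/(R_th + R_L) = 5.856 / (5.856 + 98.6) = 0.05607.
So the output falls by 5.61 %.

5.61 %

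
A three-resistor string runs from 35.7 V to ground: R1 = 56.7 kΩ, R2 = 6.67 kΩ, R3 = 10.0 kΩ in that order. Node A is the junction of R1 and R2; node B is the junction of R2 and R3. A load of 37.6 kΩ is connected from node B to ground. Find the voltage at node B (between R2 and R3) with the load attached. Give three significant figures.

V ≈ 3.96 V

At node B, R3 is in parallel with the load: R3‖R_L = 7.899 kΩ.
Below node A the resistance is R2 + (R3‖R_L) = 14.57 kΩ, so V_A = 35.7 × 14.57/71.27 = 7.298 V.
Then V_B = V_A × (R3‖R_L)/(R2 + R3‖R_L) = 7.298 × 7.899/14.57 = 3.96 V.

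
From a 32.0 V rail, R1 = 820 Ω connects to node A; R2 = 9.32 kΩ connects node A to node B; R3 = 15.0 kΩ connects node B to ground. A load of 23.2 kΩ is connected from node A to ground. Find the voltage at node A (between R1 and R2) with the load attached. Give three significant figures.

Below node A the series string R2+R3 = 24320 Ω sits in parallel with the 23200 Ω load: 11870 Ω.
V_A = 32.0 × 11870/(820 + 11870) = 29.9 V.

V ≈ 29.9 V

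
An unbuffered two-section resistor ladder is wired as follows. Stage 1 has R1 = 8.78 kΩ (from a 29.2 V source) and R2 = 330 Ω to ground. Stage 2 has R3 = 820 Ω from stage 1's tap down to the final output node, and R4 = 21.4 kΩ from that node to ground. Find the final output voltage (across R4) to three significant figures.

V_out ≈ 1.00 V

Stage 2 presents R3+R4 = 22220 Ω as a load on stage 1's tap.
Stage 1's lower leg becomes R2‖(R3+R4) = 325.2 Ω, so V_mid = 29.2 × 325.2/9105 = 1.043 V.
Stage 2 is itself unloaded: V_out = V_mid × R4/(R3+R4) = 1.043 × 21400/22220 = 1.00 V.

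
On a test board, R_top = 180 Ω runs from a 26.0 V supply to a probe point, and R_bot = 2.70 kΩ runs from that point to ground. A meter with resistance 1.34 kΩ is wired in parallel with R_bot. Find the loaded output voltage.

V_out ≈ 21.6 V

The load sits in parallel with R_bot: R_bot‖R_L = (2700 × 1340) / (2700 + 1340) = 895.5 Ω.
V_out = 26.0 × 895.5 / (180 + 895.5) = 26.0 × 895.5/1076 = 21.6 V.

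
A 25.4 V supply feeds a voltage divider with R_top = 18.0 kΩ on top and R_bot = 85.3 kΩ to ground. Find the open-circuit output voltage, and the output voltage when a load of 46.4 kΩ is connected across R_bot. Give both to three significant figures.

Open-circuit: V = 25.4 × 85.3/(18.0 + 85.3) = 21.0 V.
With the load, R_bot becomes R_bot‖R_L = 30.05 kΩ, so V = 25.4 × 30.05/48.05 = 15.9 V.

Unloaded: 21.0 V; loaded: 15.9 V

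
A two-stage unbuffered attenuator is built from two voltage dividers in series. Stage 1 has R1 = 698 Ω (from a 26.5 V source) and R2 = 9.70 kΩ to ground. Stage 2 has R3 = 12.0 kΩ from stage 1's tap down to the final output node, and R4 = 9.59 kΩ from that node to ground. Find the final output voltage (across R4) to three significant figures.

V_out ≈ 10.7 V

Stage 2 presents R3+R4 = 21590 Ω as a load on stage 1's tap.
Stage 1's lower leg becomes R2‖(R3+R4) = 6693 Ω, so V_mid = 26.5 × 6693/7391 = 24.00 V.
Stage 2 is itself unloaded: V_out = V_mid × R4/(R3+R4) = 24.00 × 9590/21590 = 10.7 V.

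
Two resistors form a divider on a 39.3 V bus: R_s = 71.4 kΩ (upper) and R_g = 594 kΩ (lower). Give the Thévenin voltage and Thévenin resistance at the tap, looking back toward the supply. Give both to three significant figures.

V_th = 35.1 V, R_th = 63.7 kΩ

V_th is the open-circuit tap voltage: 39.3 × 594/(71.4 + 594) = 35.1 V.
With the supply zeroed, R_s and R_g appear in parallel from the tap: R_th = R_s‖R_g = (71.4 × 594)/665.4 = 63.7 kΩ.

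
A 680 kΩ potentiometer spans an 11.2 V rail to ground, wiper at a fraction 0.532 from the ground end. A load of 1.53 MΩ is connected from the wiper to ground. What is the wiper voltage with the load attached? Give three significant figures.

V ≈ 5.36 V

The wiper splits the pot into (1−α)R = 318.2 kΩ above and αR = 361.8 kΩ below.
Lower section ‖ load = 292.6 kΩ.
V_wiper = 11.2 × 292.6/(318.2 + 292.6) = 5.36 V.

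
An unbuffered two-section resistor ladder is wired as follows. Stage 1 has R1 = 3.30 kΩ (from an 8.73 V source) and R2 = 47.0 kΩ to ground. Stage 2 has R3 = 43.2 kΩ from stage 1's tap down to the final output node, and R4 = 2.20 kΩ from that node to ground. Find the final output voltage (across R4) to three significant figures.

V_out ≈ 0.370 V

Stage 2 presents R3+R4 = 45.40 kΩ as a load on stage 1's tap.
Stage 1's lower leg becomes R2‖(R3+R4) = 23.09 kΩ, so V_mid = 8.73 × 23.09/26.39 = 7.638 V.
Stage 2 is itself unloaded: V_out = V_mid × R4/(R3+R4) = 7.638 × 2.20/45.40 = 0.370 V.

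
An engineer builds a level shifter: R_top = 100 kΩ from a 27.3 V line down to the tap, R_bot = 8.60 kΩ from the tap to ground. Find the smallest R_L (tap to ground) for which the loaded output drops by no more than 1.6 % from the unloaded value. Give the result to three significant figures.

Output resistance R_th = R_top‖R_bot = (100 × 8.60)/108.6 = 7.919 kΩ.
The fractional drop is R_th/(R_th + R_L); requiring this ≤ 0.0160 gives R_L ≥ R_th(1/0.0160 − 1) = 7.919 × 61.50 = 487 kΩ.

R_L(min) ≈ 487 kΩ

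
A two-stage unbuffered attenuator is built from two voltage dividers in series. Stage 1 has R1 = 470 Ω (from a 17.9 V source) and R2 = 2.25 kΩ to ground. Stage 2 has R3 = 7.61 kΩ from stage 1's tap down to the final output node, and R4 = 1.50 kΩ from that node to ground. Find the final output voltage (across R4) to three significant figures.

V_out ≈ 2.34 V

Stage 2 presents R3+R4 = 9110 Ω as a load on stage 1's tap.
Stage 1's lower leg becomes R2‖(R3+R4) = 1804 Ω, so V_mid = 17.9 × 1804/2274 = 14.20 V.
Stage 2 is itself unloaded: V_out = V_mid × R4/(R3+R4) = 14.20 × 1500/9110 = 2.34 V.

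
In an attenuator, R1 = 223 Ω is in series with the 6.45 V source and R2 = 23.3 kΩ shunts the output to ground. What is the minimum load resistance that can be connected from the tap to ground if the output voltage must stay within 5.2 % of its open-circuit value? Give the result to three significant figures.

R_L(min) ≈ 4.03 kΩ

Output resistance R_th = R1‖R2 = (223 × 23300)/23520 = 220.9 Ω.
The fractional drop is R_th/(R_th + R_L); requiring this ≤ 0.0520 gives R_L ≥ R_th(1/0.0520 − 1) = 220.9 × 18.23 = 4.03 kΩ.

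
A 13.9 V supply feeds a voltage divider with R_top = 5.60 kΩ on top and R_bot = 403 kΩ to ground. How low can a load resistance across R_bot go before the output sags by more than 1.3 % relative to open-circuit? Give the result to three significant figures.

Output resistance R_th = R_top‖R_bot = (5.60 × 403)/408.6 = 5.523 kΩ.
The fractional drop is R_th/(R_th + R_L); requiring this ≤ 0.0130 gives R_L ≥ R_th(1/0.0130 − 1) = 5.523 × 75.92 = 419 kΩ.

R_L(min) ≈ 419 kΩ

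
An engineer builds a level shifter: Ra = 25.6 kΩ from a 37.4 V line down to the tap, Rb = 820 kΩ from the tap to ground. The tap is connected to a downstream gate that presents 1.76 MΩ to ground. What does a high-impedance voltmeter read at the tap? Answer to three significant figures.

The load sits in parallel with Rb: Rb‖R_L = (820 × 1760) / (820 + 1760) = 559.4 kΩ.
V_out = 37.4 × 559.4 / (25.6 + 559.4) = 37.4 × 559.4/585.0 = 35.8 V.

V_out ≈ 35.8 V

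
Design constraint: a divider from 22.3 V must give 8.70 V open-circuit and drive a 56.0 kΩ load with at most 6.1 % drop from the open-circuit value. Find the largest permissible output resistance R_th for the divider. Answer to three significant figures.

R_th ≤ 3.64 kΩ

Loading drop = R_th/(R_th + R_L) ≤ 0.0610, so R_th ≤ R_L · ε/(1−ε) = 56.0 kΩ × 0.0610/0.9390 = 3.64 kΩ.
(Any R1, R2 with R2/(R1+R2) = 0.390 and R1‖R2 ≤ 3.64 kΩ will meet the spec.)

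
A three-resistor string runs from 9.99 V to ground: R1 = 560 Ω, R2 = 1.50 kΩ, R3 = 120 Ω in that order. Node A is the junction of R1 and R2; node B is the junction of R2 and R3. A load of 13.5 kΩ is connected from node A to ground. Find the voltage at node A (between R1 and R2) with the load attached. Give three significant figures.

V ≈ 7.20 V

Below node A the series string R2+R3 = 1620 Ω sits in parallel with the 13500 Ω load: 1446 Ω.
V_A = 9.99 × 1446/(560 + 1446) = 7.20 V.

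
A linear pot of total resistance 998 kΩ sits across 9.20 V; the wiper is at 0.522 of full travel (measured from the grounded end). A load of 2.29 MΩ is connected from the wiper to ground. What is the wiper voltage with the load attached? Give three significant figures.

The wiper splits the pot into (1−α)R = 477.0 kΩ above and αR = 521.0 kΩ below.
Lower section ‖ load = 424.4 kΩ.
V_wiper = 9.20 × 424.4/(477.0 + 424.4) = 4.33 V.

V ≈ 4.33 V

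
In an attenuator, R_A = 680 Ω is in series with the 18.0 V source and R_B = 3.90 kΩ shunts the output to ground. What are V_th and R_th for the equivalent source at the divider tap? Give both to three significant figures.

V_th is the open-circuit tap voltage: 18.0 × 3900/(680 + 3900) = 15.3 V.
With the supply zeroed, R_A and R_B appear in parallel from the tap: R_th = R_A‖R_B = (680 × 3900)/4580 = 579 Ω.

V_th = 15.3 V, R_th = 579 Ω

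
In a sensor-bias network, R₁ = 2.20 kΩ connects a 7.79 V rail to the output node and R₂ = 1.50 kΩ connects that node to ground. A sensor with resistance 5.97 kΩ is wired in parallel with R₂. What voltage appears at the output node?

V_out ≈ 2.75 V

The load sits in parallel with R₂: R₂‖R_L = (1.50 × 5.97) / (1.50 + 5.97) = 1.199 kΩ.
V_out = 7.79 × 1.199 / (2.20 + 1.199) = 7.79 × 1.199/3.399 = 2.75 V.
(Unloaded it would have been 3.16 V.)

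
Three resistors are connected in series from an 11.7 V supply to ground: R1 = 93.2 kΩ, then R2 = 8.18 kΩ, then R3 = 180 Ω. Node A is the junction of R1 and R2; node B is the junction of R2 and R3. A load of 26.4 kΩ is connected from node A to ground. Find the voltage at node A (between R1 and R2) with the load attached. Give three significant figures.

Below node A the series string R2+R3 = 8360 Ω sits in parallel with the 26400 Ω load: 6349 Ω.
V_A = 11.7 × 6349/(93200 + 6349) = 0.746 V.

V ≈ 0.746 V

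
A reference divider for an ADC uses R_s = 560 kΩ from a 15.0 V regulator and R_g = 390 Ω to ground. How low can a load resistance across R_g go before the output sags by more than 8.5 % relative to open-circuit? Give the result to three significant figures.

R_L(min) ≈ 4.20 kΩ

Output resistance R_th = R_s‖R_g = (560000 × 390)/560400 = 389.7 Ω.
The fractional drop is R_th/(R_th + R_L); requiring this ≤ 0.0850 gives R_L ≥ R_th(1/0.0850 − 1) = 389.7 × 10.76 = 4.20 kΩ.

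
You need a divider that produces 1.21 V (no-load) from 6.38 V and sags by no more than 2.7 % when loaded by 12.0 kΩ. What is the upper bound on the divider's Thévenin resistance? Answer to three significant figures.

R_th ≤ 333 Ω

Loading drop = R_th/(R_th + R_L) ≤ 0.0270, so R_th ≤ R_L · ε/(1−ε) = 12.0 kΩ × 0.0270/0.9730 = 333 Ω.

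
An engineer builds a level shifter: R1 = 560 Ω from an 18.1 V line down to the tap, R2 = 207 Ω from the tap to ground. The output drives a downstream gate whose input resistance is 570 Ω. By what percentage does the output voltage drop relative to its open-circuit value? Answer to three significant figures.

21.0 %

The divider's output (Thévenin) resistance is R1‖R2 = 151.1 Ω.
Fractional drop under load = R_th/(R_th + R_L) = 151.1 / (151.1 + 570) = 0.2096.
So the output falls by 21.0 %.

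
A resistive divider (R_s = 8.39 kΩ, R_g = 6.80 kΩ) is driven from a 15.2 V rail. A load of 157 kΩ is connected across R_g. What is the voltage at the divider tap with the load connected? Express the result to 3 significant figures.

V_out ≈ 6.65 V

The load sits in parallel with R_g: R_g‖R_L = (6.80 × 157) / (6.80 + 157) = 6.518 kΩ.
V_out = 15.2 × 6.518 / (8.39 + 6.518) = 15.2 × 6.518/14.91 = 6.65 V.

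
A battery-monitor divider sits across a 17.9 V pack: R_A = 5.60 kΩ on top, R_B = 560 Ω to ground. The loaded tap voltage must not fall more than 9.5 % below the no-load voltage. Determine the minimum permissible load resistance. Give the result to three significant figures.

R_L(min) ≈ 4.85 kΩ

Output resistance R_th = R_A‖R_B = (5600 × 560)/6160 = 509.1 Ω.
The fractional drop is R_th/(R_th + R_L); requiring this ≤ 0.0950 gives R_L ≥ R_th(1/0.0950 − 1) = 509.1 × 9.526 = 4.85 kΩ.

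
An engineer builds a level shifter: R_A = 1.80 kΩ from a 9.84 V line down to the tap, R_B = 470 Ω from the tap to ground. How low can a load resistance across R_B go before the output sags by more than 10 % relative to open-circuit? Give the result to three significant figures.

Output resistance R_th = R_A‖R_B = (1800 × 470)/2270 = 372.7 Ω.
The fractional drop is R_th/(R_th + R_L); requiring this ≤ 0.100 gives R_L ≥ R_th(1/0.100 − 1) = 372.7 × 9.000 = 3.35 kΩ.

R_L(min) ≈ 3.35 kΩ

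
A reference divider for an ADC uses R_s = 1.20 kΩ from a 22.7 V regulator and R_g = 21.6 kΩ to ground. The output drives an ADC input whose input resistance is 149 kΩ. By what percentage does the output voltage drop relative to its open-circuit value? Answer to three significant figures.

0.757 %

The divider's output (Thévenin) resistance is R_s‖R_g = 1.137 kΩ.
Fractional drop under load = R_th/(R_th + R_L) = 1.137 / (1.137 + 149) = 0.007572.
So the output falls by 0.757 %.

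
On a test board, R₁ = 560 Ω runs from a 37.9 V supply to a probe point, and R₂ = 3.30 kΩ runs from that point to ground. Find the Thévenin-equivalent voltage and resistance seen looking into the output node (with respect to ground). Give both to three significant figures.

V_th = 32.4 V, R_th = 479 Ω

V_th is the open-circuit tap voltage: 37.9 × 3300/(560 + 3300) = 32.4 V.
With the supply zeroed, R₁ and R₂ appear in parallel from the tap: R_th = R₁‖R₂ = (560 × 3300)/3860 = 479 Ω.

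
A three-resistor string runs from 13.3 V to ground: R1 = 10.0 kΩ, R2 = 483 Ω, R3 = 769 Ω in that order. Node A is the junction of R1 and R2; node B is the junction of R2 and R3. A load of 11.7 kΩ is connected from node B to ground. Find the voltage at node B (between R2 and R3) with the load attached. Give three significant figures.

At node B, R3 is in parallel with the load: R3‖R_L = 721.6 Ω.
Below node A the resistance is R2 + (R3‖R_L) = 1205 Ω, so V_A = 13.3 × 1205/11200 = 1.430 V.
Then V_B = V_A × (R3‖R_L)/(R2 + R3‖R_L) = 1.430 × 721.6/1205 = 0.857 V.

V ≈ 0.857 V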